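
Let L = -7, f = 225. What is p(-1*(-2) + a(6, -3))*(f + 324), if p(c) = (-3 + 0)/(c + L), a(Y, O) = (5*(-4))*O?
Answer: -1647/55 ≈ -29.945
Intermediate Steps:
a(Y, O) = -20*O
p(c) = -3/(-7 + c) (p(c) = (-3 + 0)/(c - 7) = -3/(-7 + c))
p(-1*(-2) + a(6, -3))*(f + 324) = (-3/(-7 + (-1*(-2) - 20*(-3))))*(225 + 324) = -3/(-7 + (2 + 60))*549 = -3/(-7 + 62)*549 = -3/55*549 = -1647/55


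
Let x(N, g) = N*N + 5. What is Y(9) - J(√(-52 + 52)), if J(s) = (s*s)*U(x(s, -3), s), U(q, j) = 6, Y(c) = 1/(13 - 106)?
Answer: -1/93 ≈ -0.010753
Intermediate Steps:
x(N, g) = 5 + N² (x(N, g) = N² + 5 = 5 + N²)
Y(c) = -1/93 (Y(c) = 1/(-93) = -1/93)
J(s) = 6*s² (J(s) = (s*s)*6 = s²*6 = 6*s²)
Y(9) - J(√(-52 + 52)) = -1/93 - 6*(√(-52 + 52))² = -1/93 - 6*(√0)² = -1/93 - 6*0² = -1/93 - 6*0 = -1/93 - 1*0 = -1/93 + 0 = -1/93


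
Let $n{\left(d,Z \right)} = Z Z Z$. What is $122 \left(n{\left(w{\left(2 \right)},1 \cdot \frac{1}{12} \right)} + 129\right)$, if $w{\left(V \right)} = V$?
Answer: $\frac{13597693}{864} \approx 15738.0$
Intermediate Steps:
$n{\left(d,Z \right)} = Z^{3}$ ($n{\left(d,Z \right)} = Z^{2} Z = Z^{3}$)
$122 \left(n{\left(w{\left(2 \right)},1 \cdot \frac{1}{12} \right)} + 129\right) = 122 \left(\left(1 \cdot \frac{1}{12}\right)^{3} + 129\right) = 122 \left(\left(\frac{1}{12}\right)^{3} + 129\right) = 122 \left(\frac{1}{1728} + 129\right) = 122 \cdot \frac{222913}{1728} = \frac{13597693}{864}$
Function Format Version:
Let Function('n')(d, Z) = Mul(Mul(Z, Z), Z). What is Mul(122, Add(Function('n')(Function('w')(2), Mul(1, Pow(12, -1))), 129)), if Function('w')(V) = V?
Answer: Rational(13597693, 864) ≈ 15738.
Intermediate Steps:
Function('n')(d, Z) = Pow(Z, 3) (Function('n')(d, Z) = Mul(Pow(Z, 2), Z) = Pow(Z, 3))
Mul(122, Add(Function('n')(Function('w')(2), Mul(1, Pow(12, -1))), 129)) = Mul(122, Add(Pow(Mul(1, Pow(12, -1)), 3), 129)) = Mul(122, Add(Pow(Mul(1, Rational(1, 12)), 3), 129)) = Mul(122, Add(Pow(Rational(1, 12), 3), 129)) = Mul(122, Add(Rational(1, 1728), 129)) = Mul(122, Rational(222913, 1728)) = Rational(13597693, 864)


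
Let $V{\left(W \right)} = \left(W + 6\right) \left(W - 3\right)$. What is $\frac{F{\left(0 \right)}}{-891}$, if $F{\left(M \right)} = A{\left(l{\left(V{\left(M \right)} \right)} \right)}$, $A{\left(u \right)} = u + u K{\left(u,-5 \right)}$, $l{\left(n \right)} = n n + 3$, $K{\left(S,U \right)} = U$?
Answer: $\frac{436}{297} \approx 1.468$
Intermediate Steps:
$V{\left(W \right)} = \left(-3 + W\right) \left(6 + W\right)$ ($V{\left(W \right)} = \left(6 + W\right) \left(-3 + W\right) = \left(-3 + W\right) \left(6 + W\right)$)
$l{\left(n \right)} = 3 + n^{2}$ ($l{\left(n \right)} = n^{2} + 3 = 3 + n^{2}$)
$A{\left(u \right)} = - 4 u$ ($A{\left(u \right)} = u + u \left(-5\right) = u - 5 u = - 4 u$)
$F{\left(M \right)} = -12 - 4 \left(-18 + M^{2} + 3 M\right)^{2}$ ($F{\left(M \right)} = - 4 \left(3 + \left(-18 + M^{2} + 3 M\right)^{2}\right) = -12 - 4 \left(-18 + M^{2} + 3 M\right)^{2}$)
$\frac{F{\left(0 \right)}}{-891} = \frac{-12 - 4 \left(-18 + 0^{2} + 3 \cdot 0\right)^{2}}{-891} = \left(-12 - 4 \left(-18 + 0 + 0\right)^{2}\right) \left(- \frac{1}{891}\right) = \left(-12 - 4 \left(-18\right)^{2}\right) \left(- \frac{1}{891}\right) = \left(-12 - 1296\right) \left(- \frac{1}{891}\right) = \left(-1308\right) \left(- \frac{1}{891}\right) = \frac{436}{297}$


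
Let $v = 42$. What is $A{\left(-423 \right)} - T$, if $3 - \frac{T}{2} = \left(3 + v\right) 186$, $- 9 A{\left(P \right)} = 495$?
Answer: $16679$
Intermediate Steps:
$A{\left(P \right)} = -55$ ($A{\left(P \right)} = \left(- \frac{1}{9}\right) 495 = -55$)
$T = -16734$ ($T = 6 - 2 \left(3 + 42\right) 186 = 6 - 2 \cdot 45 \cdot 186 = 6 - 16740 = -16734$)
$A{\left(-423 \right)} - T = -55 - -16734 = -55 + 16734 = 16679$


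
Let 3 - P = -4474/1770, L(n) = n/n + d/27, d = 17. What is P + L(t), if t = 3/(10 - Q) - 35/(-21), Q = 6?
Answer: 57008/7965 ≈ 7.1573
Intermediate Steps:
t = 29/12 (t = 3/(10 - 1*6) - 35/(-21) = 3/(10 - 6) - 35*(-1/21) = 3/4 + 5/3 = 3*(¼) + 5/3 = ¾ + 5/3 = 29/12 ≈ 2.4167)
L(n) = 44/27 (L(n) = n/n + 17/27 = 1 + 17*(1/27) = 1 + 17/27 = 44/27)
P = 4892/885 (P = 3 - (-4474)/1770 = 3 - 1*(-2237/885) = 3 + 2237/885 = 4892/885 ≈ 5.5277)
P + L(t) = 4892/885 + 44/27 = 57008/7965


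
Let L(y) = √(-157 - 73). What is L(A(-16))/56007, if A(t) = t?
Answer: I*√230/56007 ≈ 0.00027078*I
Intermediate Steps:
L(y) = I*√230 (L(y) = √(-230) = I*√230)
L(A(-16))/56007 = (I*√230)/56007 = (I*√230)*(1/56007) = I*√230/56007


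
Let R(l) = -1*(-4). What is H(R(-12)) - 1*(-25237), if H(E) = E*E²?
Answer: 25301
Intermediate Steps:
R(l) = 4
H(E) = E³
H(R(-12)) - 1*(-25237) = 4³ - 1*(-25237) = 64 + 25237 = 25301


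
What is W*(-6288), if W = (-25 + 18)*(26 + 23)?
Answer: 2156784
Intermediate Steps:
W = -343 (W = -7*49 = -343)
W*(-6288) = -343*(-6288) = 2156784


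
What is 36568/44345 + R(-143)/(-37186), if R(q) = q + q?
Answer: 98035737/117786655 ≈ 0.83232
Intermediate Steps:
R(q) = 2*q
36568/44345 + R(-143)/(-37186) = 36568/44345 + (2*(-143))/(-37186) = 36568*(1/44345) - 286*(-1/37186) = 5224/6335 + 143/18593 = 98035737/117786655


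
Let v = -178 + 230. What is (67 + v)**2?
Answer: 14161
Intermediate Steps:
v = 52
(67 + v)**2 = (67 + 52)**2 = 119**2 = 14161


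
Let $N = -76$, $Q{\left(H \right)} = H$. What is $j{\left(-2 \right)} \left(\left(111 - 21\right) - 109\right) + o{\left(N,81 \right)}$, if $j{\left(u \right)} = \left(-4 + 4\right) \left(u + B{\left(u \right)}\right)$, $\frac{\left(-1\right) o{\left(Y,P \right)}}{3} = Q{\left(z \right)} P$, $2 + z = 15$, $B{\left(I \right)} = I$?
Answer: $-3159$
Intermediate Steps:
$z = 13$ ($z = -2 + 15 = 13$)
$o{\left(Y,P \right)} = - 39 P$ ($o{\left(Y,P \right)} = - 3 \cdot 13 P = - 39 P$)
$j{\left(u \right)} = 0$ ($j{\left(u \right)} = \left(-4 + 4\right) \left(u + u\right) = 0 \cdot 2 u = 0$)
$j{\left(-2 \right)} \left(\left(111 - 21\right) - 109\right) + o{\left(N,81 \right)} = 0 \left(\left(111 - 21\right) - 109\right) - 3159 = 0 \left(90 - 109\right) - 3159 = 0 \left(-19\right) - 3159 = 0 - 3159 = -3159$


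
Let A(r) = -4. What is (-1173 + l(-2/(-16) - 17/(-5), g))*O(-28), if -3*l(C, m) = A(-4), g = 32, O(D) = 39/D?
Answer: 45695/28 ≈ 1632.0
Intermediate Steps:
l(C, m) = 4/3 (l(C, m) = -⅓*(-4) = 4/3)
(-1173 + l(-2/(-16) - 17/(-5), g))*O(-28) = (-1173 + 4/3)*(39/(-28)) = -45695*(-1)/28 = -3515/3*(-39/28) = 45695/28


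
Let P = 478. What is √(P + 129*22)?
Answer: 2*√829 ≈ 57.585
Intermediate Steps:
√(P + 129*22) = √(478 + 129*22) = √(478 + 2838) = √3316 = 2*√829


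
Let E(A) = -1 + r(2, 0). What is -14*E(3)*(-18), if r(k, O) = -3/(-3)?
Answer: 0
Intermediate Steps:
r(k, O) = 1 (r(k, O) = -3*(-⅓) = 1)
E(A) = 0 (E(A) = -1 + 1 = 0)
-14*E(3)*(-18) = -14*0*(-18) = 0*(-18) = 0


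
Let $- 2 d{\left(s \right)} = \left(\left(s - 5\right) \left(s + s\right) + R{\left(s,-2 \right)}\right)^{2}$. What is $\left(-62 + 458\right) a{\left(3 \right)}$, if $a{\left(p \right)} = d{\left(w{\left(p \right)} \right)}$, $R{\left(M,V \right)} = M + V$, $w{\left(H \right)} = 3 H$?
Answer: $-1235718$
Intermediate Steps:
$d{\left(s \right)} = - \frac{\left(-2 + s + 2 s \left(-5 + s\right)\right)^{2}}{2}$ ($d{\left(s \right)} = - \frac{\left(\left(s - 5\right) \left(s + s\right) + \left(s - 2\right)\right)^{2}}{2} = - \frac{\left(\left(-5 + s\right) 2 s + \left(-2 + s\right)\right)^{2}}{2} = - \frac{\left(2 s \left(-5 + s\right) + \left(-2 + s\right)\right)^{2}}{2} = - \frac{\left(-2 + s + 2 s \left(-5 + s\right)\right)^{2}}{2}$)
$a{\left(p \right)} = - \frac{\left(2 - 18 p^{2} + 27 p\right)^{2}}{2}$ ($a{\left(p \right)} = - \frac{\left(2 - 2 \left(3 p\right)^{2} + 9 \cdot 3 p\right)^{2}}{2} = - \frac{\left(2 - 2 \cdot 9 p^{2} + 27 p\right)^{2}}{2} = - \frac{\left(2 - 18 p^{2} + 27 p\right)^{2}}{2}$)
$\left(-62 + 458\right) a{\left(3 \right)} = \left(-62 + 458\right) \left(- \frac{\left(2 - 18 \cdot 3^{2} + 27 \cdot 3\right)^{2}}{2}\right) = 396 \left(- \frac{\left(2 - 162 + 81\right)^{2}}{2}\right) = 396 \left(- \frac{\left(-79\right)^{2}}{2}\right) = 396 \left(\left(- \frac{1}{2}\right) 6241\right) = 396 \left(- \frac{6241}{2}\right) = -1235718$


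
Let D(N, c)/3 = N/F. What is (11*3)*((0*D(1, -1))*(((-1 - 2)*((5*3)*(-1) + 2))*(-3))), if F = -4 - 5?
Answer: 0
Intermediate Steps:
F = -9
D(N, c) = -N/3 (D(N, c) = 3*(N/(-9)) = 3*(N*(-⅑)) = 3*(-N/9) = -N/3)
(11*3)*((0*D(1, -1))*(((-1 - 2)*((5*3)*(-1) + 2))*(-3))) = (11*3)*((0*(-⅓*1))*(((-1 - 2)*((5*3)*(-1) + 2))*(-3))) = 33*((0*(-⅓))*(-3*(15*(-1) + 2)*(-3))) = 33*(0*(-3*(-15 + 2)*(-3))) = 33*(0*(-3*(-13)*(-3))) = 33*(0*(39*(-3))) = 33*(0*(-117)) = 33*0 = 0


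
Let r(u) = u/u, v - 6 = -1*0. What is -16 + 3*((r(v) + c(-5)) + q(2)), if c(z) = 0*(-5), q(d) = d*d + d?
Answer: 5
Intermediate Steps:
q(d) = d + d² (q(d) = d² + d = d + d²)
v = 6 (v = 6 - 1*0 = 6 + 0 = 6)
c(z) = 0
r(u) = 1
-16 + 3*((r(v) + c(-5)) + q(2)) = -16 + 3*((1 + 0) + 2*(1 + 2)) = -16 + 3*(1 + 2*3) = -16 + 3*(1 + 6) = -16 + 3*7 = -16 + 21 = 5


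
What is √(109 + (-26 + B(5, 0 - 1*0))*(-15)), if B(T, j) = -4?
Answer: √559 ≈ 23.643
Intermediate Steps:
√(109 + (-26 + B(5, 0 - 1*0))*(-15)) = √(109 + (-26 - 4)*(-15)) = √(109 - 30*(-15)) = √(109 + 450) = √559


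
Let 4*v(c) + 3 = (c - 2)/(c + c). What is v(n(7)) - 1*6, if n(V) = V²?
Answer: -2599/392 ≈ -6.6301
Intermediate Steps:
v(c) = -¾ + (-2 + c)/(8*c) (v(c) = -¾ + ((c - 2)/(c + c))/4 = -¾ + ((-2 + c)/((2*c)))/4 = -¾ + ((-2 + c)*(1/(2*c)))/4 = -¾ + ((-2 + c)/(2*c))/4 = -¾ + (-2 + c)/(8*c))
v(n(7)) - 1*6 = (-2 - 5*7²)/(8*(7²)) - 1*6 = (⅛)*(-2 - 5*49)/49 - 6 = (⅛)*(1/49)*(-2 - 245) - 6 = (⅛)*(1/49)*(-247) - 6 = -247/392 - 6 = -2599/392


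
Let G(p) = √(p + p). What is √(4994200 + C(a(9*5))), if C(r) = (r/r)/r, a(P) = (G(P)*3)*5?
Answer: √(4494780000 + 2*√10)/30 ≈ 2234.8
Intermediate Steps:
G(p) = √2*√p (G(p) = √(2*p) = √2*√p)
a(P) = 15*√2*√P (a(P) = ((√2*√P)*3)*5 = (3*√2*√P)*5 = 15*√2*√P)
C(r) = 1/r
√(4994200 + C(a(9*5))) = √(4994200 + 1/(15*√2*√(9*5))) = √(4994200 + 1/(15*√2*√45)) = √(4994200 + 1/(15*√2*(3*√5))) = √(4994200 + 1/(45*√10)) = √(4994200 + √10/450)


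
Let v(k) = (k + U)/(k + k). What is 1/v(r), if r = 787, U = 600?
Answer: 1574/1387 ≈ 1.1348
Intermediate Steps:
v(k) = (600 + k)/(2*k) (v(k) = (k + 600)/(k + k) = (600 + k)/((2*k)) = (600 + k)*(1/(2*k)) = (600 + k)/(2*k))
1/v(r) = 1/((½)*(600 + 787)/787) = 1/((½)*(1/787)*1387) = 1/(1387/1574) = 1574/1387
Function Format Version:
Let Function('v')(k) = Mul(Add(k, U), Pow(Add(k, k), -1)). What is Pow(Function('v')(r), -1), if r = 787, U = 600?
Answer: Rational(1574, 1387) ≈ 1.1348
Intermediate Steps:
Function('v')(k) = Mul(Rational(1, 2), Pow(k, -1), Add(600, k)) (Function('v')(k) = Mul(Add(k, 600), Pow(Add(k, k), -1)) = Mul(Add(600, k), Pow(Mul(2, k), -1)) = Mul(Add(600, k), Mul(Rational(1, 2), Pow(k, -1))) = Mul(Rational(1, 2), Pow(k, -1), Add(600, k)))
Pow(Function('v')(r), -1) = Pow(Mul(Rational(1, 2), Pow(787, -1), Add(600, 787)), -1) = Pow(Mul(Rational(1, 2), Rational(1, 787), 1387), -1) = Pow(Rational(1387, 1574), -1) = Rational(1574, 1387)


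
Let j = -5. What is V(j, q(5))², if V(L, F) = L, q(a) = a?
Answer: 25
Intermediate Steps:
V(j, q(5))² = (-5)² = 25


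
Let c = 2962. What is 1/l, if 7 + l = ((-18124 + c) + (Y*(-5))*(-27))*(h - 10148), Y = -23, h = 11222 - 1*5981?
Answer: 1/89636162 ≈ 1.1156e-8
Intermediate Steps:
h = 5241 (h = 11222 - 5981 = 5241)
l = 89636162 (l = -7 + ((-18124 + 2962) - 23*(-5)*(-27))*(5241 - 10148) = -7 + (-15162 + 115*(-27))*(-4907) = -7 + (-15162 - 3105)*(-4907) = -7 - 18267*(-4907) = -7 + 89636169 = 89636162)
1/l = 1/89636162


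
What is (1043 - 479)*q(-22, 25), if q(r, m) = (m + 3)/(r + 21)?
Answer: -15792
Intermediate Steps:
q(r, m) = (3 + m)/(21 + r)
(1043 - 479)*q(-22, 25) = (1043 - 479)*((3 + 25)/(21 - 22)) = 564*(28/(-1)) = 564*(-1*28) = 564*(-28) = -15792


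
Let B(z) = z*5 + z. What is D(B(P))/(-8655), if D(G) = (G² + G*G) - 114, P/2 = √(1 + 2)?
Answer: -50/577 ≈ -0.086655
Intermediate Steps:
P = 2*√3 (P = 2*√(1 + 2) = 2*√3 ≈ 3.4641)
B(z) = 6*z (B(z) = 5*z + z = 6*z)
D(G) = -114 + 2*G² (D(G) = (G² + G²) - 114 = 2*G² - 114 = -114 + 2*G²)
D(B(P))/(-8655) = (-114 + 2*(6*(2*√3))²)/(-8655) = (-114 + 2*(12*√3)²)*(-1/8655) = (-114 + 2*432)*(-1/8655) = (-114 + 864)*(-1/8655) = 750*(-1/8655) = -50/577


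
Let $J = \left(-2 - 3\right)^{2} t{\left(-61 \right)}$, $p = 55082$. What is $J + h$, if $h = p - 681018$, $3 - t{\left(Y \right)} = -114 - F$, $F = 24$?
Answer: $-622411$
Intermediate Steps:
$t{\left(Y \right)} = 141$ ($t{\left(Y \right)} = 3 - \left(-114 - 24\right) = 3 - -138 = 3 + 138 = 141$)
$h = -625936$ ($h = 55082 - 681018 = -625936$)
$J = 3525$ ($J = \left(-2 - 3\right)^{2} \cdot 141 = \left(-5\right)^{2} \cdot 141 = 25 \cdot 141 = 3525$)
$J + h = 3525 - 625936 = -622411$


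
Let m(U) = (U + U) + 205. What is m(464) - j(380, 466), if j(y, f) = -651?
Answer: 1784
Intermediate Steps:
m(U) = 205 + 2*U (m(U) = 2*U + 205 = 205 + 2*U)
m(464) - j(380, 466) = (205 + 2*464) - 1*(-651) = (205 + 928) + 651 = 1133 + 651 = 1784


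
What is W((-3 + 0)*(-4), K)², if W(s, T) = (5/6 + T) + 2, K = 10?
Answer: 5929/36 ≈ 164.69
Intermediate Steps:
W(s, T) = 17/6 + T (W(s, T) = (5*(⅙) + T) + 2 = (⅚ + T) + 2 = 17/6 + T)
W((-3 + 0)*(-4), K)² = (17/6 + 10)² = (77/6)² = 5929/36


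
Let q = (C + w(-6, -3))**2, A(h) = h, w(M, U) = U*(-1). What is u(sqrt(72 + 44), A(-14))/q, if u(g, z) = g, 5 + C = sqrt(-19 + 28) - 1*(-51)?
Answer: sqrt(29)/1352 ≈ 0.0039831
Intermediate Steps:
w(M, U) = -U
C = 49 (C = -5 + (sqrt(-19 + 28) - 1*(-51)) = -5 + (sqrt(9) + 51) = -5 + (3 + 51) = -5 + 54 = 49)
q = 2704 (q = (49 - 1*(-3))**2 = (49 + 3)**2 = 52**2 = 2704)
u(sqrt(72 + 44), A(-14))/q = sqrt(72 + 44)/2704 = sqrt(116)*(1/2704) = (2*sqrt(29))*(1/2704) = sqrt(29)/1352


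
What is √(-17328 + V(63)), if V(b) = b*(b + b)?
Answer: I*√9390 ≈ 96.902*I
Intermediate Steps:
V(b) = 2*b² (V(b) = b*(2*b) = 2*b²)
√(-17328 + V(63)) = √(-17328 + 2*63²) = √(-17328 + 2*3969) = √(-17328 + 7938) = √(-9390) = I*√9390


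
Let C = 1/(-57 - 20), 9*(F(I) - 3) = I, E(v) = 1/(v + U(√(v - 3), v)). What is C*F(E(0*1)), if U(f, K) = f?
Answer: -3/77 + I*√3/2079 ≈ -0.038961 + 0.00083312*I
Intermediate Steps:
E(v) = 1/(v + √(-3 + v)) (E(v) = 1/(v + √(v - 3)) = 1/(v + √(-3 + v)))
F(I) = 3 + I/9
C = -1/77 (C = 1/(-77) = -1/77 ≈ -0.012987)
C*F(E(0*1)) = -(3 + 1/(9*(0*1 + √(-3 + 0*1))))/77 = -(3 + 1/(9*(0 + √(-3 + 0))))/77 = -(3 + 1/(9*(0 + √(-3))))/77 = -(3 + 1/(9*(0 + I*√3)))/77 = -(3 + 1/(9*((I*√3))))/77 = -(3 + (-I*√3/3)/9)/77 = -(3 - I*√3/27)/77 = -3/77 + I*√3/2079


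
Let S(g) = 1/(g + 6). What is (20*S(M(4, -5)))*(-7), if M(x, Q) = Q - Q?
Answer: -70/3 ≈ -23.333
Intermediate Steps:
M(x, Q) = 0
S(g) = 1/(6 + g)
(20*S(M(4, -5)))*(-7) = (20/(6 + 0))*(-7) = (20/6)*(-7) = (20*(⅙))*(-7) = (10/3)*(-7) = -70/3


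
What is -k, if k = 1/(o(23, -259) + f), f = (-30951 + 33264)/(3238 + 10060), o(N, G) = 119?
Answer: -13298/1584775 ≈ -0.0083911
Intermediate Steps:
f = 2313/13298 ≈ 0.17394
k = 13298/1584775 (k = 1/(119 + 2313/13298) = 1/(1584775/13298) = 13298/1584775 ≈ 0.0083911)
-k = -1*13298/1584775 = -13298/1584775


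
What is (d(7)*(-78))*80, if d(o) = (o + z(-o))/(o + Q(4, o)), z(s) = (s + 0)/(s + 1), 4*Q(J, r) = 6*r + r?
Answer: -29120/11 ≈ -2647.3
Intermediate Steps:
Q(J, r) = 7*r/4 (Q(J, r) = (6*r + r)/4 = (7*r)/4 = 7*r/4)
z(s) = s/(1 + s)
d(o) = 4*(o - o/(1 - o))/(11*o) (d(o) = (o + (-o)/(1 - o))/(o + 7*o/4) = (o - o/(1 - o))/((11*o/4)) = (o - o/(1 - o))*(4/(11*o)) = 4*(o - o/(1 - o))/(11*o))
(d(7)*(-78))*80 = (((4/11)*7/(-1 + 7))*(-78))*80 = (((4/11)*7/6)*(-78))*80 = (((4/11)*7*(1/6))*(-78))*80 = ((14/33)*(-78))*80 = -364/11*80 = -29120/11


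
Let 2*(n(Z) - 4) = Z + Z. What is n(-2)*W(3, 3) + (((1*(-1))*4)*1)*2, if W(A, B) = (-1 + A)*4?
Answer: 8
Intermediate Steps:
n(Z) = 4 + Z (n(Z) = 4 + (Z + Z)/2 = 4 + (2*Z)/2 = 4 + Z)
W(A, B) = -4 + 4*A
n(-2)*W(3, 3) + (((1*(-1))*4)*1)*2 = (4 - 2)*(-4 + 4*3) + (((1*(-1))*4)*1)*2 = 2*(-4 + 12) + (-1*4*1)*2 = 2*8 - 4*1*2 = 16 - 4*2 = 16 - 8 = 8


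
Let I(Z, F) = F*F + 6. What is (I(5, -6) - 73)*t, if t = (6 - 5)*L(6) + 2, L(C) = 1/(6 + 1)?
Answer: -465/7 ≈ -66.429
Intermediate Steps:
I(Z, F) = 6 + F² (I(Z, F) = F² + 6 = 6 + F²)
L(C) = ⅐ (L(C) = 1/7 = ⅐)
t = 15/7 (t = (6 - 5)*(⅐) + 2 = 1*(⅐) + 2 = ⅐ + 2 = 15/7 ≈ 2.1429)
(I(5, -6) - 73)*t = ((6 + (-6)²) - 73)*(15/7) = ((6 + 36) - 73)*(15/7) = (42 - 73)*(15/7) = -31*15/7 = -465/7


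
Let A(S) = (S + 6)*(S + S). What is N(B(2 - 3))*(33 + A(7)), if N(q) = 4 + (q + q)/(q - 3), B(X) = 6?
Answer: 1720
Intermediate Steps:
A(S) = 2*S*(6 + S) (A(S) = (6 + S)*(2*S) = 2*S*(6 + S))
N(q) = 4 + 2*q/(-3 + q) (N(q) = 4 + (2*q)/(-3 + q) = 4 + 2*q/(-3 + q))
N(B(2 - 3))*(33 + A(7)) = (6*(-2 + 6)/(-3 + 6))*(33 + 2*7*(6 + 7)) = (6*4/3)*(33 + 2*7*13) = (6*(⅓)*4)*(33 + 182) = 8*215 = 1720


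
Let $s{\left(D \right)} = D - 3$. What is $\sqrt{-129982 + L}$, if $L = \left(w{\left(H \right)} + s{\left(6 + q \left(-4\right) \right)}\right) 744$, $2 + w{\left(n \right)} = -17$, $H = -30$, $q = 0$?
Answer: $i \sqrt{141886} \approx 376.68 i$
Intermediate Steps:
$w{\left(n \right)} = -19$ ($w{\left(n \right)} = -2 - 17 = -19$)
$s{\left(D \right)} = -3 + D$ ($s{\left(D \right)} = D - 3 = -3 + D$)
$L = -11904$ ($L = \left(-19 + \left(-3 + \left(6 + 0 \left(-4\right)\right)\right)\right) 744 = \left(-19 + \left(-3 + \left(6 + 0\right)\right)\right) 744 = \left(-19 + \left(-3 + 6\right)\right) 744 = \left(-19 + 3\right) 744 = \left(-16\right) 744 = -11904$)
$\sqrt{-129982 + L} = \sqrt{-129982 - 11904} = \sqrt{-141886} = i \sqrt{141886}$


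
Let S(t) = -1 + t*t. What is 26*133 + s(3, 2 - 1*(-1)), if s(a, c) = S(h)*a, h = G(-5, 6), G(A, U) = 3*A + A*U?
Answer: 9530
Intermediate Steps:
h = -45 (h = -5*(3 + 6) = -5*9 = -45)
S(t) = -1 + t²
s(a, c) = 2024*a (s(a, c) = (-1 + (-45)²)*a = (-1 + 2025)*a = 2024*a)
26*133 + s(3, 2 - 1*(-1)) = 26*133 + 2024*3 = 3458 + 6072 = 9530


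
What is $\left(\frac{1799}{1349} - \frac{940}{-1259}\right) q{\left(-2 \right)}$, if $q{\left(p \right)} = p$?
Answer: $- \frac{7066002}{1698391} \approx -4.1604$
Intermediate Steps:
$\left(\frac{1799}{1349} - \frac{940}{-1259}\right) q{\left(-2 \right)} = \left(\frac{1799}{1349} - \frac{940}{-1259}\right) \left(-2\right) = \left(1799 \cdot \frac{1}{1349} - - \frac{940}{1259}\right) \left(-2\right) = \left(\frac{1799}{1349} + \frac{940}{1259}\right) \left(-2\right) = \frac{3533001}{1698391} \left(-2\right) = - \frac{7066002}{1698391}$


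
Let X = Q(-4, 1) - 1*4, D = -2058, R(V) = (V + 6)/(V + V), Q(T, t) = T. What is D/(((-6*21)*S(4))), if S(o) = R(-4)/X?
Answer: 1568/3 ≈ 522.67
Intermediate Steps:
R(V) = (6 + V)/(2*V) (R(V) = (6 + V)/((2*V)) = (6 + V)*(1/(2*V)) = (6 + V)/(2*V))
X = -8 (X = -4 - 1*4 = -4 - 4 = -8)
S(o) = 1/32 (S(o) = ((½)*(6 - 4)/(-4))/(-8) = ((½)*(-¼)*2)*(-⅛) = -¼*(-⅛) = 1/32)
D/(((-6*21)*S(4))) = -2058/(-6*21*(1/32)) = -2058/((-126*1/32)) = -2058/(-63/16) = -2058*(-16/63) = 1568/3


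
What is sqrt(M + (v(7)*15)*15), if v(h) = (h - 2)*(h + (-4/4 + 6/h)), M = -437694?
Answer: I*sqrt(21069006)/7 ≈ 655.73*I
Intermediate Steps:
v(h) = (-2 + h)*(-1 + h + 6/h) (v(h) = (-2 + h)*(h + (-4*1/4 + 6/h)) = (-2 + h)*(h + (-1 + 6/h)) = (-2 + h)*(-1 + h + 6/h))
sqrt(M + (v(7)*15)*15) = sqrt(-437694 + ((8 + 7**2 - 12/7 - 3*7)*15)*15) = sqrt(-437694 + ((8 + 49 - 12*1/7 - 21)*15)*15) = sqrt(-437694 + ((8 + 49 - 12/7 - 21)*15)*15) = sqrt(-437694 + ((240/7)*15)*15) = sqrt(-437694 + (3600/7)*15) = sqrt(-437694 + 54000/7) = sqrt(-3009858/7) = I*sqrt(21069006)/7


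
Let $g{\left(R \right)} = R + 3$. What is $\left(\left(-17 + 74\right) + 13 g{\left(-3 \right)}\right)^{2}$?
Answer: $3249$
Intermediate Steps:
$g{\left(R \right)} = 3 + R$
$\left(\left(-17 + 74\right) + 13 g{\left(-3 \right)}\right)^{2} = \left(\left(-17 + 74\right) + 13 \left(3 - 3\right)\right)^{2} = \left(57 + 13 \cdot 0\right)^{2} = \left(57 + 0\right)^{2} = 57^{2} = 3249$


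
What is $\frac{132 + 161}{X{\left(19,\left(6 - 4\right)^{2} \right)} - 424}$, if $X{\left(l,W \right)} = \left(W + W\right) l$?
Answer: $- \frac{293}{272} \approx -1.0772$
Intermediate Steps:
$X{\left(l,W \right)} = 2 W l$
$\frac{132 + 161}{X{\left(19,\left(6 - 4\right)^{2} \right)} - 424} = \frac{132 + 161}{2 \left(6 - 4\right)^{2} \cdot 19 - 424} = \frac{293}{2 \cdot 2^{2} \cdot 19 - 424} = \frac{293}{2 \cdot 4 \cdot 19 - 424} = \frac{293}{152 - 424} = \frac{293}{-272} = 293 \left(- \frac{1}{272}\right) = - \frac{293}{272}$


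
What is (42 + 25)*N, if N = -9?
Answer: -603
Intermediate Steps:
(42 + 25)*N = (42 + 25)*(-9) = 67*(-9) = -603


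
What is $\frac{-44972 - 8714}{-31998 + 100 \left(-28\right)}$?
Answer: $\frac{26843}{17399} \approx 1.5428$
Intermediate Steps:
$\frac{-44972 - 8714}{-31998 + 100 \left(-28\right)} = - \frac{53686}{-31998 - 2800} = - \frac{53686}{-34798} = \left(-53686\right) \left(- \frac{1}{34798}\right) = \frac{26843}{17399}$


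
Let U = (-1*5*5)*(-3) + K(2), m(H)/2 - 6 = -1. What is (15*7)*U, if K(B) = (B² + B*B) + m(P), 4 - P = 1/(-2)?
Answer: 9765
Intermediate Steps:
P = 9/2 (P = 4 - 1/(-2) = 4 - 1*(-½) = 4 + ½ = 9/2 ≈ 4.5000)
m(H) = 10 (m(H) = 12 + 2*(-1) = 12 - 2 = 10)
K(B) = 10 + 2*B² (K(B) = (B² + B*B) + 10 = (B² + B²) + 10 = 2*B² + 10 = 10 + 2*B²)
U = 93 (U = (-1*5*5)*(-3) + (10 + 2*2²) = -5*5*(-3) + (10 + 2*4) = -25*(-3) + (10 + 8) = 75 + 18 = 93)
(15*7)*U = (15*7)*93 = 105*93 = 9765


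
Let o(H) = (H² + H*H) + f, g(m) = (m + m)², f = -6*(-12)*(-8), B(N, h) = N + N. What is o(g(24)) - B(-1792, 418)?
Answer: 10619840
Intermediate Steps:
B(N, h) = 2*N
f = -576 (f = 72*(-8) = -576)
g(m) = 4*m² (g(m) = (2*m)² = 4*m²)
o(H) = -576 + 2*H² (o(H) = (H² + H*H) - 576 = (H² + H²) - 576 = 2*H² - 576 = -576 + 2*H²)
o(g(24)) - B(-1792, 418) = (-576 + 2*(4*24²)²) - 2*(-1792) = (-576 + 2*(4*576)²) - 1*(-3584) = (-576 + 2*2304²) + 3584 = (-576 + 2*5308416) + 3584 = (-576 + 10616832) + 3584 = 10616256 + 3584 = 10619840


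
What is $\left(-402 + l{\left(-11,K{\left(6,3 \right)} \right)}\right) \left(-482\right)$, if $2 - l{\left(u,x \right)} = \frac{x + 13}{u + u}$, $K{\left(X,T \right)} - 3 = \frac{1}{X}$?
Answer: $\frac{12701423}{66} \approx 1.9245 \cdot 10^{5}$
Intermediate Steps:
$K{\left(X,T \right)} = 3 + \frac{1}{X}$
$l{\left(u,x \right)} = 2 - \frac{13 + x}{2 u}$ ($l{\left(u,x \right)} = 2 - \frac{x + 13}{u + u} = 2 - \frac{13 + x}{2 u}$)
$\left(-402 + l{\left(-11,K{\left(6,3 \right)} \right)}\right) \left(-482\right) = \left(-402 + \frac{-13 - \left(3 + \frac{1}{6}\right) + 4 \left(-11\right)}{2 \left(-11\right)}\right) \left(-482\right) = \left(-402 + \frac{1}{2} \left(- \frac{1}{11}\right) \left(-13 - \left(3 + \frac{1}{6}\right) - 44\right)\right) \left(-482\right) = \left(-402 + \frac{1}{2} \left(- \frac{1}{11}\right) \left(-13 - \frac{19}{6} - 44\right)\right) \left(-482\right) = \left(-402 + \frac{1}{2} \left(- \frac{1}{11}\right) \left(- \frac{361}{6}\right)\right) \left(-482\right) = \left(-402 + \frac{361}{132}\right) \left(-482\right) = \left(- \frac{52703}{132}\right) \left(-482\right) = \frac{12701423}{66}$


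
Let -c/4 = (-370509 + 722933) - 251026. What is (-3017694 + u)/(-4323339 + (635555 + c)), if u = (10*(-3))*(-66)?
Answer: 1507857/2046688 ≈ 0.73673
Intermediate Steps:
c = -405592 (c = -4*((-370509 + 722933) - 251026) = -4*(352424 - 251026) = -4*101398 = -405592)
u = 1980 (u = -30*(-66) = 1980)
(-3017694 + u)/(-4323339 + (635555 + c)) = (-3017694 + 1980)/(-4323339 + (635555 - 405592)) = -3015714/(-4323339 + 229963) = -3015714/(-4093376) = -3015714*(-1/4093376) = 1507857/2046688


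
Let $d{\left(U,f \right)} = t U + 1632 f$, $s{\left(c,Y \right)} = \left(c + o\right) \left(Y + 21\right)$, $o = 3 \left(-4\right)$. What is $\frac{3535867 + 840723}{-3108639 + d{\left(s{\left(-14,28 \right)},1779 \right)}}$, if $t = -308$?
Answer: $\frac{4376590}{187081} \approx 23.394$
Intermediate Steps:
$o = -12$
$s{\left(c,Y \right)} = \left(-12 + c\right) \left(21 + Y\right)$ ($s{\left(c,Y \right)} = \left(c - 12\right) \left(Y + 21\right) = \left(-12 + c\right) \left(21 + Y\right)$)
$d{\left(U,f \right)} = - 308 U + 1632 f$
$\frac{3535867 + 840723}{-3108639 + d{\left(s{\left(-14,28 \right)},1779 \right)}} = \frac{3535867 + 840723}{-3108639 + \left(- 308 \left(-252 - 336 + 21 \left(-14\right) + 28 \left(-14\right)\right) + 1632 \cdot 1779\right)} = \frac{4376590}{-3108639 + \left(- 308 \left(-252 - 336 - 294 - 392\right) + 2903328\right)} = \frac{4376590}{-3108639 + \left(\left(-308\right) \left(-1274\right) + 2903328\right)} = \frac{4376590}{-3108639 + \left(392392 + 2903328\right)} = \frac{4376590}{-3108639 + 3295720} = \frac{4376590}{187081}$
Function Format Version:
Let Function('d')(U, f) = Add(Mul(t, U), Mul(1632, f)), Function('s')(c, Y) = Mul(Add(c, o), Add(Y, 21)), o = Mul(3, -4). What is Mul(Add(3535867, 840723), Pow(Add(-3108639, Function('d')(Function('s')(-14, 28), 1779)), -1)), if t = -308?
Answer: Rational(4376590, 187081) ≈ 23.394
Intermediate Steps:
o = -12
Function('s')(c, Y) = Mul(Add(-12, c), Add(21, Y)) (Function('s')(c, Y) = Mul(Add(c, -12), Add(Y, 21)) = Mul(Add(-12, c), Add(21, Y)))
Function('d')(U, f) = Add(Mul(-308, U), Mul(1632, f))
Mul(Add(3535867, 840723), Pow(Add(-3108639, Function('d')(Function('s')(-14, 28), 1779)), -1)) = Mul(Add(3535867, 840723), Pow(Add(-3108639, Add(Mul(-308, Add(-252, Mul(-12, 28), Mul(21, -14), Mul(28, -14))), Mul(1632, 1779))), -1)) = Mul(4376590, Pow(Add(-3108639, Add(Mul(-308, Add(-252, -336, -294, -392)), 2903328)), -1)) = Mul(4376590, Pow(Add(-3108639, Add(Mul(-308, -1274), 2903328)), -1)) = Mul(4376590, Pow(Add(-3108639, Add(392392, 2903328)), -1)) = Mul(4376590, Pow(Add(-3108639, 3295720), -1)) = Mul(4376590, Pow(187081, -1)) = Mul(4376590, Rational(1, 187081)) = Rational(4376590, 187081)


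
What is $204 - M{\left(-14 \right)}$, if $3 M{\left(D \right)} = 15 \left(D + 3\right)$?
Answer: $259$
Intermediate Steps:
$M{\left(D \right)} = 15 + 5 D$ ($M{\left(D \right)} = \frac{15 \left(D + 3\right)}{3} = \frac{15 \left(3 + D\right)}{3} = \frac{45 + 15 D}{3} = 15 + 5 D$)
$204 - M{\left(-14 \right)} = 204 - \left(15 + 5 \left(-14\right)\right) = 204 - \left(15 - 70\right) = 204 - -55 = 204 + 55 = 259$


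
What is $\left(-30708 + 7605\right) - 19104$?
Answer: $-42207$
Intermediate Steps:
$\left(-30708 + 7605\right) - 19104 = -23103 - 19104 = -42207$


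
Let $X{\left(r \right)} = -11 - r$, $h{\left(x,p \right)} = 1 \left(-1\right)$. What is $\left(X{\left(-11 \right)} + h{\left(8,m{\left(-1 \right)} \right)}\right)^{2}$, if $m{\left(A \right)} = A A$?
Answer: $1$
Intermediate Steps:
$m{\left(A \right)} = A^{2}$
$h{\left(x,p \right)} = -1$
$\left(X{\left(-11 \right)} + h{\left(8,m{\left(-1 \right)} \right)}\right)^{2} = \left(\left(-11 - -11\right) - 1\right)^{2} = \left(\left(-11 + 11\right) - 1\right)^{2} = \left(0 - 1\right)^{2} = \left(-1\right)^{2} = 1$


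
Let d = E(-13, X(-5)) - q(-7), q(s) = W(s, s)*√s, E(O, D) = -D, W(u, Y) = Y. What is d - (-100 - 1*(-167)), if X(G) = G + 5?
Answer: -67 + 7*I*√7 ≈ -67.0 + 18.52*I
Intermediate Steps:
X(G) = 5 + G
q(s) = s^(3/2) (q(s) = s*√s = s^(3/2))
d = 7*I*√7 (d = -(5 - 5) - (-7)^(3/2) = -1*0 - (-7)*I*√7 = 0 + 7*I*√7 = 7*I*√7 ≈ 18.52*I)
d - (-100 - 1*(-167)) = 7*I*√7 - (-100 - 1*(-167)) = 7*I*√7 - (-100 + 167) = 7*I*√7 - 1*67 = 7*I*√7 - 67 = -67 + 7*I*√7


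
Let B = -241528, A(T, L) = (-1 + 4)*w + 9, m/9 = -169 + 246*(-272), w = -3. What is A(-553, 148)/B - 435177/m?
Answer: 48353/67081 ≈ 0.72081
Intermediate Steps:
m = -603729 (m = 9*(-169 + 246*(-272)) = 9*(-169 - 66912) = 9*(-67081) = -603729)
A(T, L) = 0 (A(T, L) = (-1 + 4)*(-3) + 9 = 3*(-3) + 9 = -9 + 9 = 0)
A(-553, 148)/B - 435177/m = 0/(-241528) - 435177/(-603729) = 0*(-1/241528) - 435177*(-1/603729) = 0 + 48353/67081 = 48353/67081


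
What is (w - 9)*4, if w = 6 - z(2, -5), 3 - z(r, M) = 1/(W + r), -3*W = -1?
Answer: -156/7 ≈ -22.286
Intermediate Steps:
W = 1/3 (W = -1/3*(-1) = 1/3 ≈ 0.33333)
z(r, M) = 3 - 1/(1/3 + r)
w = 24/7 (w = 6 - 9*2/(1 + 3*2) = 6 - 9*2/(1 + 6) = 6 - 9*2/7 = 6 - 1*18/7 = 6 - 18/7 = 24/7 ≈ 3.4286)
(w - 9)*4 = (24/7 - 9)*4 = -39/7*4 = -156/7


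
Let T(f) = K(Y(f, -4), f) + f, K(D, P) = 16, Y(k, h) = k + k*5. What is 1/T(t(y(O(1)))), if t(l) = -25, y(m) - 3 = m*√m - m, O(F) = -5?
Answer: -⅑ ≈ -0.11111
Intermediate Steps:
Y(k, h) = 6*k (Y(k, h) = k + 5*k = 6*k)
y(m) = 3 + m^(3/2) - m (y(m) = 3 + (m*√m - m) = 3 + (m^(3/2) - m) = 3 + m^(3/2) - m)
T(f) = 16 + f
1/T(t(y(O(1)))) = 1/(16 - 25) = 1/(-9) = -⅑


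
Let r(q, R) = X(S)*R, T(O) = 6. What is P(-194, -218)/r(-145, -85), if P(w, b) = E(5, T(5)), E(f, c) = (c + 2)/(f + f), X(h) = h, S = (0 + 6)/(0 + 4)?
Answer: -8/1275 ≈ -0.0062745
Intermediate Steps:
S = 3/2 (S = 6/4 = 6*(¼) = 3/2 ≈ 1.5000)
E(f, c) = (2 + c)/(2*f) (E(f, c) = (2 + c)/((2*f)) = (2 + c)*(1/(2*f)) = (2 + c)/(2*f))
P(w, b) = ⅘ (P(w, b) = (½)*(2 + 6)/5 = (½)*(⅕)*8 = ⅘)
r(q, R) = 3*R/2
P(-194, -218)/r(-145, -85) = 4/(5*(((3/2)*(-85)))) = 4/(5*(-255/2)) = (⅘)*(-2/255) = -8/1275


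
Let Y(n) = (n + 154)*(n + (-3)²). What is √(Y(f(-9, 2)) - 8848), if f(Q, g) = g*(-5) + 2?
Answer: I*√8702 ≈ 93.285*I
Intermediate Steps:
f(Q, g) = 2 - 5*g (f(Q, g) = -5*g + 2 = 2 - 5*g)
Y(n) = (9 + n)*(154 + n) (Y(n) = (154 + n)*(n + 9) = (154 + n)*(9 + n) = (9 + n)*(154 + n))
√(Y(f(-9, 2)) - 8848) = √((1386 + (2 - 5*2)² + 163*(2 - 5*2)) - 8848) = √((1386 + (2 - 10)² + 163*(2 - 10)) - 8848) = √((1386 + (-8)² + 163*(-8)) - 8848) = √((1386 + 64 - 1304) - 8848) = √(146 - 8848) = √(-8702) = I*√8702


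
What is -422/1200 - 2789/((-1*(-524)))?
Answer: -445991/78600 ≈ -5.6742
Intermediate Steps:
-422/1200 - 2789/((-1*(-524))) = -422*1/1200 - 2789/524 = -211/600 - 2789*1/524 = -211/600 - 2789/524 = -445991/78600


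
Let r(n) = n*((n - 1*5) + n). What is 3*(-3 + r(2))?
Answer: -15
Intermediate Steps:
r(n) = n*(-5 + 2*n) (r(n) = n*((n - 5) + n) = n*((-5 + n) + n) = n*(-5 + 2*n))
3*(-3 + r(2)) = 3*(-3 + 2*(-5 + 2*2)) = 3*(-3 + 2*(-5 + 4)) = 3*(-3 + 2*(-1)) = 3*(-3 - 2) = 3*(-5) = -15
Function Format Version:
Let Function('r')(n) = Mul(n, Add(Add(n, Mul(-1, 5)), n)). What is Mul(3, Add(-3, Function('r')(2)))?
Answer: -15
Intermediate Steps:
Function('r')(n) = Mul(n, Add(-5, Mul(2, n))) (Function('r')(n) = Mul(n, Add(Add(n, -5), n)) = Mul(n, Add(Add(-5, n), n)) = Mul(n, Add(-5, Mul(2, n))))
Mul(3, Add(-3, Function('r')(2))) = Mul(3, Add(-3, Mul(2, Add(-5, Mul(2, 2))))) = Mul(3, Add(-3, Mul(2, Add(-5, 4)))) = Mul(3, Add(-3, Mul(2, -1))) = Mul(3, Add(-3, -2)) = Mul(3, -5) = -15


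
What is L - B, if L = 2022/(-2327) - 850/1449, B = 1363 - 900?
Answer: -1566061877/3371823 ≈ -464.46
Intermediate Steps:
B = 463
L = -4907828/3371823 (L = 2022*(-1/2327) - 850*1/1449 = -2022/2327 - 850/1449 = -4907828/3371823 ≈ -1.4555)
L - B = -4907828/3371823 - 1*463 = -4907828/3371823 - 463 = -1566061877/3371823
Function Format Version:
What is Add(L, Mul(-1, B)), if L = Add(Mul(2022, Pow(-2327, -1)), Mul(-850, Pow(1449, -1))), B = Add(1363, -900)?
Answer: Rational(-1566061877, 3371823) ≈ -464.46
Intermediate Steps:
B = 463
L = Rational(-4907828, 3371823) (L = Add(Mul(2022, Rational(-1, 2327)), Mul(-850, Rational(1, 1449))) = Add(Rational(-2022, 2327), Rational(-850, 1449)) = Rational(-4907828, 3371823) ≈ -1.4555)
Add(L, Mul(-1, B)) = Add(Rational(-4907828, 3371823), Mul(-1, 463)) = Add(Rational(-4907828, 3371823), -463) = Rational(-1566061877, 3371823)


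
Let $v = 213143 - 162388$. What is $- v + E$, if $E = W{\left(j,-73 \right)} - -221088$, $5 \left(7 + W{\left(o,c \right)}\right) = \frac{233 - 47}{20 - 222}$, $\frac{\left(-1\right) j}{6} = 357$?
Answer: $\frac{86014537}{505} \approx 1.7033 \cdot 10^{5}$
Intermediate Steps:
$j = -2142$ ($j = \left(-6\right) 357 = -2142$)
$v = 50755$ ($v = 213143 - 162388 = 50755$)
$W{\left(o,c \right)} = - \frac{3628}{505}$ ($W{\left(o,c \right)} = -7 + \frac{\left(233 - 47\right) \frac{1}{20 - 222}}{5} = -7 + \frac{186 \frac{1}{-202}}{5} = -7 + \frac{186 \left(- \frac{1}{202}\right)}{5} = -7 + \frac{1}{5} \left(- \frac{93}{101}\right) = -7 - \frac{93}{505} = - \frac{3628}{505}$)
$E = \frac{111645812}{505}$ ($E = - \frac{3628}{505} - -221088 = - \frac{3628}{505} + 221088 = \frac{111645812}{505} \approx 2.2108 \cdot 10^{5}$)
$- v + E = \left(-1\right) 50755 + \frac{111645812}{505} = -50755 + \frac{111645812}{505} = \frac{86014537}{505}$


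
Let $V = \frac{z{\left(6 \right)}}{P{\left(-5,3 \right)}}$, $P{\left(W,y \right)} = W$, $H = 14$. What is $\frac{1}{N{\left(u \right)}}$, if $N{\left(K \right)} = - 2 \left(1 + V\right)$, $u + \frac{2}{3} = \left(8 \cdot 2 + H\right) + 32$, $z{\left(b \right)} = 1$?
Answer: $- \frac{5}{8} \approx -0.625$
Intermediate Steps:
$V = - \frac{1}{5}$ ($V = 1 \frac{1}{-5} = 1 \left(- \frac{1}{5}\right) = - \frac{1}{5} \approx -0.2$)
$u = \frac{184}{3}$ ($u = - \frac{2}{3} + \left(\left(8 \cdot 2 + 14\right) + 32\right) = - \frac{2}{3} + \left(\left(16 + 14\right) + 32\right) = - \frac{2}{3} + \left(30 + 32\right) = - \frac{2}{3} + 62 = \frac{184}{3} \approx 61.333$)
$N{\left(K \right)} = - \frac{8}{5}$ ($N{\left(K \right)} = - 2 \left(1 - \frac{1}{5}\right) = \left(-2\right) \frac{4}{5} = - \frac{8}{5}$)
$\frac{1}{N{\left(u \right)}} = \frac{1}{- \frac{8}{5}} = - \frac{5}{8}$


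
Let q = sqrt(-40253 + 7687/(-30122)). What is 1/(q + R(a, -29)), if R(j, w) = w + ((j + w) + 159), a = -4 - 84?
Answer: 391586/1217599171 - I*sqrt(36523182633466)/1217599171 ≈ 0.00032161 - 0.0049634*I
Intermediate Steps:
a = -88
R(j, w) = 159 + j + 2*w (R(j, w) = w + (159 + j + w) = 159 + j + 2*w)
q = I*sqrt(36523182633466)/30122 (q = sqrt(-40253 + 7687*(-1/30122)) = sqrt(-40253 - 7687/30122) = sqrt(-1212508553/30122) = I*sqrt(36523182633466)/30122 ≈ 200.63*I)
1/(q + R(a, -29)) = 1/(I*sqrt(36523182633466)/30122 + (159 - 88 + 2*(-29))) = 1/(I*sqrt(36523182633466)/30122 + (159 - 88 - 58)) = 1/(I*sqrt(36523182633466)/30122 + 13) = 1/(13 + I*sqrt(36523182633466)/30122)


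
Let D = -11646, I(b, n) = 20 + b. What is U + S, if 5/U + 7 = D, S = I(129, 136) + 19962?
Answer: 234353478/11653 ≈ 20111.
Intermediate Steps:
S = 20111 (S = (20 + 129) + 19962 = 149 + 19962 = 20111)
U = -5/11653 (U = 5/(-7 - 11646) = 5/(-11653) = 5*(-1/11653) = -5/11653 ≈ -0.00042907)
U + S = -5/11653 + 20111 = 234353478/11653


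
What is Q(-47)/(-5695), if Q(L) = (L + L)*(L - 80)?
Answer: -11938/5695 ≈ -2.0962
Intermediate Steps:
Q(L) = 2*L*(-80 + L) (Q(L) = (2*L)*(-80 + L) = 2*L*(-80 + L))
Q(-47)/(-5695) = (2*(-47)*(-80 - 47))/(-5695) = (2*(-47)*(-127))*(-1/5695) = 11938*(-1/5695) = -11938/5695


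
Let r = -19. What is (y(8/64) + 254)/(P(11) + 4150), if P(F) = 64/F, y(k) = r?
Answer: 2585/45714 ≈ 0.056547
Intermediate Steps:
y(k) = -19
(y(8/64) + 254)/(P(11) + 4150) = (-19 + 254)/(64/11 + 4150) = 235/(64*(1/11) + 4150) = 235/(64/11 + 4150) = 235/(45714/11) = 235*(11/45714) = 2585/45714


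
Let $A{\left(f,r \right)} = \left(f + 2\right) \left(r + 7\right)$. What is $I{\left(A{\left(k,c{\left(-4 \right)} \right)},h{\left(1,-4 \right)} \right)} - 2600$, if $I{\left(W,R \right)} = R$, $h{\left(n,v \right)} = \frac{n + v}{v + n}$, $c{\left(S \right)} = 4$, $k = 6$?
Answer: $-2599$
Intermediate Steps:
$A{\left(f,r \right)} = \left(2 + f\right) \left(7 + r\right)$
$h{\left(n,v \right)} = 1$ ($h{\left(n,v \right)} = \frac{n + v}{n + v} = 1$)
$I{\left(A{\left(k,c{\left(-4 \right)} \right)},h{\left(1,-4 \right)} \right)} - 2600 = 1 - 2600 = -2599$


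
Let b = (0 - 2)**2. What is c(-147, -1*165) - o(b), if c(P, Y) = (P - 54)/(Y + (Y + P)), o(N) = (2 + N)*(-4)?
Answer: 3883/159 ≈ 24.421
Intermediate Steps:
b = 4 (b = (-2)**2 = 4)
o(N) = -8 - 4*N
c(P, Y) = (-54 + P)/(P + 2*Y) (c(P, Y) = (-54 + P)/(Y + (P + Y)) = (-54 + P)/(P + 2*Y))
c(-147, -1*165) - o(b) = (-54 - 147)/(-147 + 2*(-1*165)) - (-8 - 4*4) = -201/(-147 + 2*(-165)) - (-8 - 16) = -201/(-147 - 330) - 1*(-24) = -201/(-477) + 24 = -1/477*(-201) + 24 = 67/159 + 24 = 3883/159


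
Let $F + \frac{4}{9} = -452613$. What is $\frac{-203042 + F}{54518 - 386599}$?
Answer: $\frac{5900899}{2988729} \approx 1.9744$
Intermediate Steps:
$F = - \frac{4073521}{9}$ ($F = - \frac{4}{9} - 452613 = - \frac{4073521}{9} \approx -4.5261 \cdot 10^{5}$)
$\frac{-203042 + F}{54518 - 386599} = \frac{-203042 - \frac{4073521}{9}}{54518 - 386599} = - \frac{5900899}{9 \left(-332081\right)} = \left(- \frac{5900899}{9}\right) \left(- \frac{1}{332081}\right) = \frac{5900899}{2988729}$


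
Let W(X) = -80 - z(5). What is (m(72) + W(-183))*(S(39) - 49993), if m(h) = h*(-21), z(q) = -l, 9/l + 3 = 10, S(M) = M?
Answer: 556237790/7 ≈ 7.9463e+7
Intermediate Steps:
l = 9/7 (l = 9/(-3 + 10) = 9/7 ≈ 1.2857)
z(q) = -9/7 (z(q) = -1*9/7 = -9/7)
m(h) = -21*h
W(X) = -551/7 (W(X) = -80 - 1*(-9/7) = -80 + 9/7 = -551/7)
(m(72) + W(-183))*(S(39) - 49993) = (-21*72 - 551/7)*(39 - 49993) = (-1512 - 551/7)*(-49954) = -11135/7*(-49954) = 556237790/7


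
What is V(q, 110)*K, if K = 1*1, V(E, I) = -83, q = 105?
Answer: -83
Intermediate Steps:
K = 1
V(q, 110)*K = -83*1 = -83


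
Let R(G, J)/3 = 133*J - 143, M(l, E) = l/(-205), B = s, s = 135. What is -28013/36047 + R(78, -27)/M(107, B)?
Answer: 82775693879/3857029 ≈ 21461.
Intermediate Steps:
B = 135
M(l, E) = -l/205 (M(l, E) = l*(-1/205) = -l/205)
R(G, J) = -429 + 399*J (R(G, J) = 3*(133*J - 143) = 3*(-143 + 133*J) = -429 + 399*J)
-28013/36047 + R(78, -27)/M(107, B) = -28013/36047 + (-429 + 399*(-27))/((-1/205*107)) = -28013*1/36047 + (-429 - 10773)/(-107/205) = -28013/36047 - 11202*(-205/107) = -28013/36047 + 2296410/107 = 82775693879/3857029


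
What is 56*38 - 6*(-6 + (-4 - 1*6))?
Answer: 2224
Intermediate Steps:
56*38 - 6*(-6 + (-4 - 1*6)) = 2128 - 6*(-6 + (-4 - 6)) = 2128 - 6*(-6 - 10) = 2128 - 6*(-16) = 2128 + 96 = 2224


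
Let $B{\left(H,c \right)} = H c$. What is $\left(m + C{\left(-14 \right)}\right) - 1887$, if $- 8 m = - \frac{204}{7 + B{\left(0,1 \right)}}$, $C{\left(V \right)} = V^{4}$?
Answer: $\frac{511457}{14} \approx 36533.0$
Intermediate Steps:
$m = \frac{51}{14}$ ($m = - \frac{\left(-204\right) \frac{1}{7 + 0 \cdot 1}}{8} = - \frac{\left(-204\right) \frac{1}{7 + 0}}{8} = - \frac{\left(-204\right) \frac{1}{7}}{8} = \left(- \frac{1}{8}\right) \left(- \frac{204}{7}\right) = \frac{51}{14} \approx 3.6429$)
$\left(m + C{\left(-14 \right)}\right) - 1887 = \left(\frac{51}{14} + \left(-14\right)^{4}\right) - 1887 = \left(\frac{51}{14} + 38416\right) - 1887 = \frac{537875}{14} - 1887 = \frac{511457}{14}$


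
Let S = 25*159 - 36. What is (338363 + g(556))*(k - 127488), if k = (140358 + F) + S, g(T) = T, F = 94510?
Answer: 37728124161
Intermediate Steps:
S = 3939 (S = 3975 - 36 = 3939)
k = 238807 (k = (140358 + 94510) + 3939 = 234868 + 3939 = 238807)
(338363 + g(556))*(k - 127488) = (338363 + 556)*(238807 - 127488) = 338919*111319 = 37728124161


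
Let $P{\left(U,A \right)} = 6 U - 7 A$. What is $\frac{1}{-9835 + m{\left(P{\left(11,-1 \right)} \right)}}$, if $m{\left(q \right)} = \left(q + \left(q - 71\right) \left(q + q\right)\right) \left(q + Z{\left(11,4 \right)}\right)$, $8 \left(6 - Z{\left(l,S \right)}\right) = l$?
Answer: $\frac{8}{147985} \approx 5.406 \cdot 10^{-5}$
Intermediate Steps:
$P{\left(U,A \right)} = - 7 A + 6 U$
$Z{\left(l,S \right)} = 6 - \frac{l}{8}$
$m{\left(q \right)} = \left(\frac{37}{8} + q\right) \left(q + 2 q \left(-71 + q\right)\right)$ ($m{\left(q \right)} = \left(q + \left(q - 71\right) \left(q + q\right)\right) \left(q + \left(6 - \frac{11}{8}\right)\right) = \left(q + \left(-71 + q\right) 2 q\right) \left(q + \left(6 - \frac{11}{8}\right)\right) = \left(q + 2 q \left(-71 + q\right)\right) \left(q + \frac{37}{8}\right) = \left(q + 2 q \left(-71 + q\right)\right) \left(\frac{37}{8} + q\right) = \left(\frac{37}{8} + q\right) \left(q + 2 q \left(-71 + q\right)\right)$)
$\frac{1}{-9835 + m{\left(P{\left(11,-1 \right)} \right)}} = \frac{1}{-9835 + \frac{\left(\left(-7\right) \left(-1\right) + 6 \cdot 11\right) \left(-5217 - 1054 \left(\left(-7\right) \left(-1\right) + 6 \cdot 11\right) + 16 \left(\left(-7\right) \left(-1\right) + 6 \cdot 11\right)^{2}\right)}{8}} = \frac{1}{-9835 + \frac{\left(7 + 66\right) \left(-5217 - 1054 \left(7 + 66\right) + 16 \left(7 + 66\right)^{2}\right)}{8}} = \frac{1}{-9835 + \frac{1}{8} \cdot 73 \left(-5217 - 76942 + 16 \cdot 73^{2}\right)} = \frac{1}{-9835 + \frac{1}{8} \cdot 73 \left(-5217 - 76942 + 16 \cdot 5329\right)} = \frac{1}{-9835 + \frac{1}{8} \cdot 73 \left(-5217 - 76942 + 85264\right)} = \frac{1}{-9835 + \frac{1}{8} \cdot 73 \cdot 3105} = \frac{1}{-9835 + \frac{226665}{8}} = \frac{1}{\frac{147985}{8}} = \frac{8}{147985}$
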